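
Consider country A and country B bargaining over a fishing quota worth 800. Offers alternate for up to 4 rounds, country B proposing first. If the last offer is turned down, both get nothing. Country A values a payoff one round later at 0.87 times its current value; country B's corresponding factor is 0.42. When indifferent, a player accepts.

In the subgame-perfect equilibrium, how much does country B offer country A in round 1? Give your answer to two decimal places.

658.00

Round 4 (country A proposes): rejection yields 0 for country B; country A offers 0 and keeps 800.
Round 3 (country B proposes): country A can get 800 next round, worth 0.87 × 800 = 696 now. Country B offers 696 and keeps 800 − 696 = 104.
Round 2 (country A proposes): country B can get 104 next round, worth 0.42 × 104 = 43.68 now. Country A offers 43.68 and keeps 800 − 43.68 = 756.32.
Round 1 (country B proposes): country A can get 756.32 next round, worth 0.87 × 756.32 = 657.9984 now; country B offers that and keeps 142.0016.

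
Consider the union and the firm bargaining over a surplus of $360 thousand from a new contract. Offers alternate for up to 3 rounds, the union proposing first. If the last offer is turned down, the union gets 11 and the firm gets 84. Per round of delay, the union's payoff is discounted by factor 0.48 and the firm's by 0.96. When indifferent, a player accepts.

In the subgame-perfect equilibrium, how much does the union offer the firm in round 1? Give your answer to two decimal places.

Round 3 (the union proposes): the firm gets 84 if talks fail, so the union offers 84 and keeps 276.
Round 2 (the firm proposes): the union can get 276 next round, worth 0.48 × 276 = 132.48 now; the firm offers that and keeps 227.52.
Round 1 (the union proposes): the firm can get 227.52 next round, worth 0.96 × 227.52 = 218.4192 now; the union offers that and keeps 141.5808.

218.42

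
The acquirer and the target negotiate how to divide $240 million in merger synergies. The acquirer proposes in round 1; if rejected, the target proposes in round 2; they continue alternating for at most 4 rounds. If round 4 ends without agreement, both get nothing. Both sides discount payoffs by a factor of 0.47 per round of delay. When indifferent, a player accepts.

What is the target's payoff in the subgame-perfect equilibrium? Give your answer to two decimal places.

84.70

Round 4 (the target proposes): the acquirer will accept anything ≥ 0, so the target offers 0 and keeps 240.
Round 3 (the acquirer proposes): the target can get 240 next round, worth 0.47 × 240 = 112.8 now, so the acquirer offers 112.8, keeping 127.2.
Round 2 (the target proposes): the acquirer can get 127.2 next round, worth 0.47 × 127.2 = 59.784 now. The target offers 59.784 and keeps 240 − 59.784 = 180.216.
Round 1 (the acquirer proposes): the target can get 180.216 next round, worth 0.47 × 180.216 = 84.70152 now. The acquirer offers 84.70152 and keeps 240 − 84.70152 = 155.29848.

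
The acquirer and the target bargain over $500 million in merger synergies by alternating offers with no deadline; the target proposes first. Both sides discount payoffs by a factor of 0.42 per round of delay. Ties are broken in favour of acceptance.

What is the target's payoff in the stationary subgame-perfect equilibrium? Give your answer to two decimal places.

When the target proposes, the acquirer accepts any offer worth at least 0.42 times what the acquirer would get by proposing next round; and vice versa.
This gives x = 500 − 0.42y and y = 500 − 0.42x, where x and y are each side's share when it proposes.
Hence (1 − 0.42·0.42)x = 500(1 − 0.42), i.e. 0.8236·x = 290.
x ≈ 352.1127; the acquirer's share is 500 − x ≈ 147.8873.

352.11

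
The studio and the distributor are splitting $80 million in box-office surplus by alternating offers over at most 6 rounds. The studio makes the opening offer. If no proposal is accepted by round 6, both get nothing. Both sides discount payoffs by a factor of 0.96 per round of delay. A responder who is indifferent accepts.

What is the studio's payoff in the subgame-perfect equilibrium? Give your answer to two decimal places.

Solve by backward induction from round 6.
Round 6 (the distributor proposes): the studio will accept anything ≥ 0, so the distributor offers 0 and keeps 80.
Round 5 (the studio proposes): the distributor can get 80 next round, worth 0.96 × 80 = 76.8 now, so the studio offers 76.8, keeping 3.2.
Round 4 (the distributor proposes): the studio can get 3.2 next round, worth 0.96 × 3.2 = 3.072 now. The distributor offers 3.072 and keeps 80 − 3.072 = 76.928.
Round 3 (the studio proposes): the distributor can get 76.928 next round, worth 0.96 × 76.928 = 73.85088 now, so the studio offers 73.85088, keeping 6.14912.
Round 2 (the distributor proposes): the studio can get 6.14912 next round, worth 0.96 × 6.14912 = 5.9031552 now. The distributor offers 5.9031552 and keeps 80 − 5.9031552 = 74.0968448.
Round 1 (the studio proposes): the distributor can get 74.0968448 next round, worth 0.96 × 74.0968448 = 71.132971008 now, so the studio offers 71.132971008, keeping 8.867028992.

8.87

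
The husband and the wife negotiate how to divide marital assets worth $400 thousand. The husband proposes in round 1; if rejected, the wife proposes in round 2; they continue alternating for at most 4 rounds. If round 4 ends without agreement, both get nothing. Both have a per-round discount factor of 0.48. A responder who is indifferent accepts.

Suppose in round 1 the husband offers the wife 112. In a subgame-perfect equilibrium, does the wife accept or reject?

Round 4 (the wife proposes): the husband will accept anything ≥ 0, so the wife offers 0 and keeps 400.
Round 3 (the husband proposes): the wife can get 400 next round, worth 0.48 × 400 = 192 now, so the husband offers 192, keeping 208.
Round 2 (the wife proposes): the husband can get 208 next round, worth 0.48 × 208 = 99.84 now; the wife offers that and keeps 300.16.
So by rejecting in round 1, the wife gets 300.16 next round, worth 0.48 × 300.16 = 144.0768 now.
Offer 112 < 144.0768, so the wife rejects.

Reject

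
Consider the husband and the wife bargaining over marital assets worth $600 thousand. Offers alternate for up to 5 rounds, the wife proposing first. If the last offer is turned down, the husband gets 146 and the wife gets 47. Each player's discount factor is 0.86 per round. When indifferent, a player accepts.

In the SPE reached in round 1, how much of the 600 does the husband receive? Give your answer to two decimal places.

205.53

Solve by backward induction from round 5.
Round 5 (the wife proposes): the husband gets 146 if talks fail, so the wife offers 146 and keeps 454.
Round 4 (the husband proposes): the wife can get 454 next round, worth 0.86 × 454 = 390.44 now; the husband offers that and keeps 209.56.
Round 3 (the wife proposes): the husband can get 209.56 next round, worth 0.86 × 209.56 = 180.2216 now. The wife offers 180.2216 and keeps 600 − 180.2216 = 419.7784.
Round 2 (the husband proposes): the wife can get 419.7784 next round, worth 0.86 × 419.7784 = 361.009424 now, so the husband offers 361.009424, keeping 238.990576.
Round 1 (the wife proposes): the husband can get 238.990576 next round, worth 0.86 × 238.990576 = 205.53189536 now, so the wife offers 205.53189536, keeping 394.46810464.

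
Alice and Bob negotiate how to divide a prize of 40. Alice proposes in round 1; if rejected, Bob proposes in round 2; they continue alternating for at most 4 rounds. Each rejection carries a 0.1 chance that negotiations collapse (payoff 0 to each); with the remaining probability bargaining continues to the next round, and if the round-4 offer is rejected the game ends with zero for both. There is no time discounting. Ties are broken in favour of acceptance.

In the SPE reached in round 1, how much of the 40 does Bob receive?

32.76

Round 4 (Bob proposes): rejection yields 0 for Alice; Bob offers 0 and keeps 40.
Round 3 (Alice proposes): rejecting gives Bob an expected 0.9 × 40 = 36; Alice offers that and keeps 4.
Round 2 (Bob proposes): rejecting gives Alice an expected 0.9 × 4 = 3.6, so Bob offers 3.6, keeping 36.4.
Round 1 (Alice proposes): rejecting gives Bob an expected 0.9 × 36.4 = 32.76; Alice offers that and keeps 7.24.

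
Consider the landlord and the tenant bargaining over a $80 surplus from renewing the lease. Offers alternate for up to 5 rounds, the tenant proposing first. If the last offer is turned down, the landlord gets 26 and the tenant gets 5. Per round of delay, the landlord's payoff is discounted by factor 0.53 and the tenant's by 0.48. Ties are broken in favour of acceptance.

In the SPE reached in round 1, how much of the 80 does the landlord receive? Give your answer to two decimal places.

29.34

Round 5 (the tenant proposes): the landlord gets 26 if talks fail, so the tenant offers 26 and keeps 54.
Round 4 (the landlord proposes): the tenant can get 54 next round, worth 0.48 × 54 = 25.92 now. The landlord offers 25.92 and keeps 80 − 25.92 = 54.08.
Round 3 (the tenant proposes): the landlord can get 54.08 next round, worth 0.53 × 54.08 = 28.6624 now; the tenant offers that and keeps 51.3376.
Round 2 (the landlord proposes): the tenant can get 51.3376 next round, worth 0.48 × 51.3376 = 24.642048 now; the landlord offers that and keeps 55.357952.
Round 1 (the tenant proposes): the landlord can get 55.357952 next round, worth 0.53 × 55.357952 = 29.33971456 now, so the tenant offers 29.33971456, keeping 50.66028544.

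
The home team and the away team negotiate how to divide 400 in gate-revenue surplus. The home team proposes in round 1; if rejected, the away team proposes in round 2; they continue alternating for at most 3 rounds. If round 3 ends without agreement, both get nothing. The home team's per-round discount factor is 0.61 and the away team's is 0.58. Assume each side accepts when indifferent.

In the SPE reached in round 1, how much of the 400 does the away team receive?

90.48

Round 3 (the home team proposes): rejection yields 0 for the away team; the home team offers 0 and keeps 400.
Round 2 (the away team proposes): the home team can get 400 next round, worth 0.61 × 400 = 244 now. The away team offers 244 and keeps 400 − 244 = 156.
Round 1 (the home team proposes): the away team can get 156 next round, worth 0.58 × 156 = 90.48 now, so the home team offers 90.48, keeping 309.52.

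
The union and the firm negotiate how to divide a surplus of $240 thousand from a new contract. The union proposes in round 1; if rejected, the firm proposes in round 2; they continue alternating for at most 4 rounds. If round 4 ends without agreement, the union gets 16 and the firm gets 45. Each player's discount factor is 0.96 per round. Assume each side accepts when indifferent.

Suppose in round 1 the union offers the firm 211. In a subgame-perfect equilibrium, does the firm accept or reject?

Accept

Round 4 (the firm proposes): the union gets 16 if talks fail, so the firm offers 16 and keeps 224.
Round 3 (the union proposes): the firm can get 224 next round, worth 0.96 × 224 = 215.04 now. The union offers 215.04 and keeps 240 − 215.04 = 24.96.
Round 2 (the firm proposes): the union can get 24.96 next round, worth 0.96 × 24.96 = 23.9616 now, so the firm offers 23.9616, keeping 216.0384.
So by rejecting in round 1, the firm gets 216.0384 next round, worth 0.96 × 216.0384 = 207.396864 now.
Offer 211 ≥ 207.396864, so the firm accepts.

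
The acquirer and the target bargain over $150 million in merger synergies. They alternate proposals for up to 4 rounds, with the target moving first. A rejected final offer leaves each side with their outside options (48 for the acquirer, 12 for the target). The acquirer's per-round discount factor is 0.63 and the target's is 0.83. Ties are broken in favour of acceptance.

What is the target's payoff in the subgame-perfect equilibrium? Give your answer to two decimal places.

Round 4 (the acquirer proposes): the target gets 12 if talks fail, so the acquirer offers 12 and keeps 138.
Round 3 (the target proposes): the acquirer can get 138 next round, worth 0.63 × 138 = 86.94 now; the target offers that and keeps 63.06.
Round 2 (the acquirer proposes): the target can get 63.06 next round, worth 0.83 × 63.06 = 52.3398 now, so the acquirer offers 52.3398, keeping 97.6602.
Round 1 (the target proposes): the acquirer can get 97.6602 next round, worth 0.63 × 97.6602 = 61.525926 now, so the target offers 61.525926, keeping 88.474074.

88.47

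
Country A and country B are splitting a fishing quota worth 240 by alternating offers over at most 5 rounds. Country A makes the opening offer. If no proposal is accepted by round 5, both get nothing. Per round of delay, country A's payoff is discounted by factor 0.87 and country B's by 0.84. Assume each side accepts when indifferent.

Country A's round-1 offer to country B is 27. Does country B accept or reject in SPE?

Round 5 (country A proposes): country B will accept anything ≥ 0, so country A offers 0 and keeps 240.
Round 4 (country B proposes): country A can get 240 next round, worth 0.87 × 240 = 208.8 now. Country B offers 208.8 and keeps 240 − 208.8 = 31.2.
Round 3 (country A proposes): country B can get 31.2 next round, worth 0.84 × 31.2 = 26.208 now, so country A offers 26.208, keeping 213.792.
Round 2 (country B proposes): country A can get 213.792 next round, worth 0.87 × 213.792 = 185.99904 now; country B offers that and keeps 54.00096.
So by rejecting in round 1, country B gets 54.00096 next round, worth 0.84 × 54.00096 = 45.3608064 now.
Offer 27 < 45.3608064, so country B rejects.

Reject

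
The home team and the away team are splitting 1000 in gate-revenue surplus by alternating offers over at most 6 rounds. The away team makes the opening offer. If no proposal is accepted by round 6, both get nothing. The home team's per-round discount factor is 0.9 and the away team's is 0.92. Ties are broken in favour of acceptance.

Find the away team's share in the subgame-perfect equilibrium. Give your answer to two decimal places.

Round 6 (the home team proposes): rejection yields 0 for the away team; the home team offers 0 and keeps 1000.
Round 5 (the away team proposes): the home team can get 1000 next round, worth 0.9 × 1000 = 900 now; the away team offers that and keeps 100.
Round 4 (the home team proposes): the away team can get 100 next round, worth 0.92 × 100 = 92 now; the home team offers that and keeps 908.
Round 3 (the away team proposes): the home team can get 908 next round, worth 0.9 × 908 = 817.2 now. The away team offers 817.2 and keeps 1000 − 817.2 = 182.8.
Round 2 (the home team proposes): the away team can get 182.8 next round, worth 0.92 × 182.8 = 168.176 now, so the home team offers 168.176, keeping 831.824.
Round 1 (the away team proposes): the home team can get 831.824 next round, worth 0.9 × 831.824 = 748.6416 now, so the away team offers 748.6416, keeping 251.3584.

251.36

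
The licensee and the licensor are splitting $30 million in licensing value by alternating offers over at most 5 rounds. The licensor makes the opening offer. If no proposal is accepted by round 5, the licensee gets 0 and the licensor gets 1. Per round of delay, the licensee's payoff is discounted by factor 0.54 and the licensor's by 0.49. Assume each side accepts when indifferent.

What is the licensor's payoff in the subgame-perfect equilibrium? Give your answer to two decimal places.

Round 5 (the licensor proposes): the licensee will accept anything ≥ 0, so the licensor offers 0 and keeps 30.
Round 4 (the licensee proposes): the licensor can get 30 next round, worth 0.49 × 30 = 14.7 now, so the licensee offers 14.7, keeping 15.3.
Round 3 (the licensor proposes): the licensee can get 15.3 next round, worth 0.54 × 15.3 = 8.262 now. The licensor offers 8.262 and keeps 30 − 8.262 = 21.738.
Round 2 (the licensee proposes): the licensor can get 21.738 next round, worth 0.49 × 21.738 = 10.65162 now. The licensee offers 10.65162 and keeps 30 − 10.65162 = 19.34838.
Round 1 (the licensor proposes): the licensee can get 19.34838 next round, worth 0.54 × 19.34838 = 10.4481252 now; the licensor offers that and keeps 19.5518748.

19.55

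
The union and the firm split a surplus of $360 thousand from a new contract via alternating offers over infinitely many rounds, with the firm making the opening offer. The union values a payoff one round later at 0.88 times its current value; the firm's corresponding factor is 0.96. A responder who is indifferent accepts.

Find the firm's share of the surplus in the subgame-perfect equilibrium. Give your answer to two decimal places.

278.35

Let x be the firm's share when the firm proposes and y be the union's share when the union proposes.
The union accepts iff offered ≥ 0.88·y, so x = 360 − 0.88y. Symmetrically y = 360 − 0.96x.
Substituting: x = 360 − 0.88(360 − 0.96x), giving x(1 − 0.96·0.88) = 360(1 − 0.88).
So x = 360 × 0.12 / 0.1552 ≈ 278.3505, and the union receives 360 − x ≈ 81.6495.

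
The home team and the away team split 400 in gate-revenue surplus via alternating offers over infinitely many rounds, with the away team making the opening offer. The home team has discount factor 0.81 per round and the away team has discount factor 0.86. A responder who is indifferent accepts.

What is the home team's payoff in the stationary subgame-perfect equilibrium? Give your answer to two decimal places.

When the away team proposes, the home team accepts any offer worth at least 0.81 times what the home team would get by proposing next round; and vice versa.
This gives x = 400 − 0.81y and y = 400 − 0.86x, where x and y are each side's share when it proposes.
Hence (1 − 0.81·0.86)x = 400(1 − 0.81), i.e. 0.3034·x = 76.
x ≈ 250.4944; the home team's share is 400 − x ≈ 149.5056.

149.51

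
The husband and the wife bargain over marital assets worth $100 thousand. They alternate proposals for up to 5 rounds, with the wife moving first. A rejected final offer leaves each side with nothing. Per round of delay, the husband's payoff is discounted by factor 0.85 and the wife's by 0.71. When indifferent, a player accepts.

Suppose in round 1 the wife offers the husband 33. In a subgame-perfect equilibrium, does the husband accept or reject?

Reject

Work out the husband's continuation value if the offer is rejected.
Round 5 (the wife proposes): the husband will accept anything ≥ 0, so the wife offers 0 and keeps 100.
Round 4 (the husband proposes): the wife can get 100 next round, worth 0.71 × 100 = 71 now, so the husband offers 71, keeping 29.
Round 3 (the wife proposes): the husband can get 29 next round, worth 0.85 × 29 = 24.65 now; the wife offers that and keeps 75.35.
Round 2 (the husband proposes): the wife can get 75.35 next round, worth 0.71 × 75.35 = 53.4985 now; the husband offers that and keeps 46.5015.
So by rejecting in round 1, the husband gets 46.5015 next round, worth 0.85 × 46.5015 = 39.526275 now.
Offer 33 < 39.526275, so the husband rejects.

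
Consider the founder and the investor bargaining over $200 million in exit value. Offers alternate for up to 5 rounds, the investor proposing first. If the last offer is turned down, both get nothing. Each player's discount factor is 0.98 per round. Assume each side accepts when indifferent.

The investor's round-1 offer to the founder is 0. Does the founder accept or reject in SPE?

Reject

Round 5 (the investor proposes): the founder will accept anything ≥ 0, so the investor offers 0 and keeps 200.
Round 4 (the founder proposes): the investor can get 200 next round, worth 0.98 × 200 = 196 now; the founder offers that and keeps 4.
Round 3 (the investor proposes): the founder can get 4 next round, worth 0.98 × 4 = 3.92 now, so the investor offers 3.92, keeping 196.08.
Round 2 (the founder proposes): the investor can get 196.08 next round, worth 0.98 × 196.08 = 192.1584 now; the founder offers that and keeps 7.8416.
So by rejecting in round 1, the founder gets 7.8416 next round, worth 0.98 × 7.8416 = 7.684768 now.
Offer 0 < 7.684768, so the founder rejects.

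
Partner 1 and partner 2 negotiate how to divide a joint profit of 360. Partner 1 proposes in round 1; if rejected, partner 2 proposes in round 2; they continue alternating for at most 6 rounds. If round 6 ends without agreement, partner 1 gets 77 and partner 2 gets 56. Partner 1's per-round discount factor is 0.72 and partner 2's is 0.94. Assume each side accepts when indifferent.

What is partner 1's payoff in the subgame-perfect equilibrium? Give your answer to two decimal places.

79.27

Round 6 (partner 2 proposes): partner 1 gets 77 if talks fail, so partner 2 offers 77 and keeps 283.
Round 5 (partner 1 proposes): partner 2 can get 283 next round, worth 0.94 × 283 = 266.02 now; partner 1 offers that and keeps 93.98.
Round 4 (partner 2 proposes): partner 1 can get 93.98 next round, worth 0.72 × 93.98 = 67.6656 now, so partner 2 offers 67.6656, keeping 292.3344.
Round 3 (partner 1 proposes): partner 2 can get 292.3344 next round, worth 0.94 × 292.3344 = 274.794336 now, so partner 1 offers 274.794336, keeping 85.205664.
Round 2 (partner 2 proposes): partner 1 can get 85.205664 next round, worth 0.72 × 85.205664 = 61.34807808 now, so partner 2 offers 61.34807808, keeping 298.65192192.
Round 1 (partner 1 proposes): partner 2 can get 298.65192192 next round, worth 0.94 × 298.65192192 = 280.7328066048 now, so partner 1 offers 280.7328066048, keeping 79.2671933952.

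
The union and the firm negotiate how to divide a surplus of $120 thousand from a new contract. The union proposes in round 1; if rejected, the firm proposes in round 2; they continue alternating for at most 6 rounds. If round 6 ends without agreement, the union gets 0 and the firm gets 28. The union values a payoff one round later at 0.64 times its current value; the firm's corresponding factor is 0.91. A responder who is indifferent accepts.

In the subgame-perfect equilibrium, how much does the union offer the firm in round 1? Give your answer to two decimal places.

99.25

Round 6 (the firm proposes): rejection yields 0 for the union; the firm offers 0 and keeps 120.
Round 5 (the union proposes): the firm can get 120 next round, worth 0.91 × 120 = 109.2 now; the union offers that and keeps 10.8.
Round 4 (the firm proposes): the union can get 10.8 next round, worth 0.64 × 10.8 = 6.912 now, so the firm offers 6.912, keeping 113.088.
Round 3 (the union proposes): the firm can get 113.088 next round, worth 0.91 × 113.088 = 102.91008 now, so the union offers 102.91008, keeping 17.08992.
Round 2 (the firm proposes): the union can get 17.08992 next round, worth 0.64 × 17.08992 = 10.9375488 now. The firm offers 10.9375488 and keeps 120 − 10.9375488 = 109.0624512.
Round 1 (the union proposes): the firm can get 109.0624512 next round, worth 0.91 × 109.0624512 = 99.246830592 now, so the union offers 99.246830592, keeping 20.753169408.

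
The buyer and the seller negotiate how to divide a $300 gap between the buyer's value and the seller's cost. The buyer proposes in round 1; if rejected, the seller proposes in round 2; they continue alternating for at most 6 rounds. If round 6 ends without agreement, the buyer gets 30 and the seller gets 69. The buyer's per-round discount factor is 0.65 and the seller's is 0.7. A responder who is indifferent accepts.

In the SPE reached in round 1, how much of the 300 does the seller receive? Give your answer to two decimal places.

146.07

Round 6 (the seller proposes): the buyer gets 30 if talks fail, so the seller offers 30 and keeps 270.
Round 5 (the buyer proposes): the seller can get 270 next round, worth 0.7 × 270 = 189 now, so the buyer offers 189, keeping 111.
Round 4 (the seller proposes): the buyer can get 111 next round, worth 0.65 × 111 = 72.15 now, so the seller offers 72.15, keeping 227.85.
Round 3 (the buyer proposes): the seller can get 227.85 next round, worth 0.7 × 227.85 = 159.495 now. The buyer offers 159.495 and keeps 300 − 159.495 = 140.505.
Round 2 (the seller proposes): the buyer can get 140.505 next round, worth 0.65 × 140.505 = 91.32825 now, so the seller offers 91.32825, keeping 208.67175.
Round 1 (the buyer proposes): the seller can get 208.67175 next round, worth 0.7 × 208.67175 = 146.070225 now. The buyer offers 146.070225 and keeps 300 − 146.070225 = 153.929775.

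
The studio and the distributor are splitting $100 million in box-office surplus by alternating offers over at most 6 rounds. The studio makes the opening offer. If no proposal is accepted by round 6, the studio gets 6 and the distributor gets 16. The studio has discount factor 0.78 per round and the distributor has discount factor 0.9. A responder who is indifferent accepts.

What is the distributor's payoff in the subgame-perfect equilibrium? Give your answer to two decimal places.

75.39

Work backward from the last round.
Round 6 (the distributor proposes): the studio gets 6 if talks fail, so the distributor offers 6 and keeps 94.
Round 5 (the studio proposes): the distributor can get 94 next round, worth 0.9 × 94 = 84.6 now; the studio offers that and keeps 15.4.
Round 4 (the distributor proposes): the studio can get 15.4 next round, worth 0.78 × 15.4 = 12.012 now, so the distributor offers 12.012, keeping 87.988.
Round 3 (the studio proposes): the distributor can get 87.988 next round, worth 0.9 × 87.988 = 79.1892 now. The studio offers 79.1892 and keeps 100 − 79.1892 = 20.8108.
Round 2 (the distributor proposes): the studio can get 20.8108 next round, worth 0.78 × 20.8108 = 16.232424 now. The distributor offers 16.232424 and keeps 100 − 16.232424 = 83.767576.
Round 1 (the studio proposes): the distributor can get 83.767576 next round, worth 0.9 × 83.767576 = 75.3908184 now, so the studio offers 75.3908184, keeping 24.6091816.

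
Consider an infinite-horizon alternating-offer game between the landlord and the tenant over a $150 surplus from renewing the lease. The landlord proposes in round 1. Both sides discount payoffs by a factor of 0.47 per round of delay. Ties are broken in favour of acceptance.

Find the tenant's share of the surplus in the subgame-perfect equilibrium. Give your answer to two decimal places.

Let x be the landlord's share when the landlord proposes and y be the tenant's share when the tenant proposes.
The tenant accepts iff offered ≥ 0.47·y, so x = 150 − 0.47y. Symmetrically y = 150 − 0.47x.
Substituting: x = 150 − 0.47(150 − 0.47x), giving x(1 − 0.47·0.47) = 150(1 − 0.47).
So x = 150 × 0.53 / 0.7791 ≈ 102.0408, and the tenant receives 150 − x ≈ 47.9592.

47.96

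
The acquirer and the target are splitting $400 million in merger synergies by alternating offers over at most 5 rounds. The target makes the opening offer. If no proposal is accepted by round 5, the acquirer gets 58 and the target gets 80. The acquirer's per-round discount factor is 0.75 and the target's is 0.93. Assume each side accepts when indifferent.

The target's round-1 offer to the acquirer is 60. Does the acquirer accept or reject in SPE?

Round 5 (the target proposes): the acquirer gets 58 if talks fail, so the target offers 58 and keeps 342.
Round 4 (the acquirer proposes): the target can get 342 next round, worth 0.93 × 342 = 318.06 now, so the acquirer offers 318.06, keeping 81.94.
Round 3 (the target proposes): the acquirer can get 81.94 next round, worth 0.75 × 81.94 = 61.455 now, so the target offers 61.455, keeping 338.545.
Round 2 (the acquirer proposes): the target can get 338.545 next round, worth 0.93 × 338.545 = 314.84685 now, so the acquirer offers 314.84685, keeping 85.15315.
So by rejecting in round 1, the acquirer gets 85.15315 next round, worth 0.75 × 85.15315 = 63.8648625 now.
Offer 60 < 63.8648625, so the acquirer rejects.

Reject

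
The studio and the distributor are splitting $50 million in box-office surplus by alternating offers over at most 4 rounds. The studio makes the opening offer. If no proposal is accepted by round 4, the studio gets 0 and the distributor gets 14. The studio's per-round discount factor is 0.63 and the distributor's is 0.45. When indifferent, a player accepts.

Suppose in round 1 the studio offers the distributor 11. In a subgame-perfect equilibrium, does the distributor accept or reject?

Reject

Round 4 (the distributor proposes): rejection yields 0 for the studio; the distributor offers 0 and keeps 50.
Round 3 (the studio proposes): the distributor can get 50 next round, worth 0.45 × 50 = 22.5 now, so the studio offers 22.5, keeping 27.5.
Round 2 (the distributor proposes): the studio can get 27.5 next round, worth 0.63 × 27.5 = 17.325 now, so the distributor offers 17.325, keeping 32.675.
So by rejecting in round 1, the distributor gets 32.675 next round, worth 0.45 × 32.675 = 14.70375 now.
Offer 11 < 14.70375, so the distributor rejects.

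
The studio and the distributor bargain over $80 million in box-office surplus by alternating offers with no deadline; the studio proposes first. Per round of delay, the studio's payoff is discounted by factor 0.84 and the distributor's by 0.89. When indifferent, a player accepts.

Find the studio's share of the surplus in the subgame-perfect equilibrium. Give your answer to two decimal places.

When the studio proposes, the distributor accepts any offer worth at least 0.89 times what the distributor would get by proposing next round; and vice versa.
This gives x = 80 − 0.89y and y = 80 − 0.84x, where x and y are each side's share when it proposes.
Hence (1 − 0.89·0.84)x = 80(1 − 0.89), i.e. 0.2524·x = 8.8.
x ≈ 34.8653; the distributor's share is 80 − x ≈ 45.1347.

34.87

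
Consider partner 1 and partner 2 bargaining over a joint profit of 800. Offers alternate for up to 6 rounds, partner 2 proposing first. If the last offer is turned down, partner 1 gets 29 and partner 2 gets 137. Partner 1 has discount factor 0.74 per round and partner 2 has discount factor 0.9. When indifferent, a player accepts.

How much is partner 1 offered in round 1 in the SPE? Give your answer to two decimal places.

316.24

Round 6 (partner 1 proposes): partner 2 gets 137 if talks fail, so partner 1 offers 137 and keeps 663.
Round 5 (partner 2 proposes): partner 1 can get 663 next round, worth 0.74 × 663 = 490.62 now, so partner 2 offers 490.62, keeping 309.38.
Round 4 (partner 1 proposes): partner 2 can get 309.38 next round, worth 0.9 × 309.38 = 278.442 now, so partner 1 offers 278.442, keeping 521.558.
Round 3 (partner 2 proposes): partner 1 can get 521.558 next round, worth 0.74 × 521.558 = 385.95292 now; partner 2 offers that and keeps 414.04708.
Round 2 (partner 1 proposes): partner 2 can get 414.04708 next round, worth 0.9 × 414.04708 = 372.642372 now. Partner 1 offers 372.642372 and keeps 800 − 372.642372 = 427.357628.
Round 1 (partner 2 proposes): partner 1 can get 427.357628 next round, worth 0.74 × 427.357628 = 316.24464472 now; partner 2 offers that and keeps 483.75535528.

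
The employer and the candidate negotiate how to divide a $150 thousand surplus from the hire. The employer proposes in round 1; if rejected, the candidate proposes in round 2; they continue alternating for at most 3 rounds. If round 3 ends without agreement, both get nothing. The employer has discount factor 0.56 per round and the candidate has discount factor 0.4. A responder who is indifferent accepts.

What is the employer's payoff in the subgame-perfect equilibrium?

123.6

Solve by backward induction from round 3.
Round 3 (the employer proposes): the candidate will accept anything ≥ 0, so the employer offers 0 and keeps 150.
Round 2 (the candidate proposes): the employer can get 150 next round, worth 0.56 × 150 = 84 now; the candidate offers that and keeps 66.
Round 1 (the employer proposes): the candidate can get 66 next round, worth 0.4 × 66 = 26.4 now. The employer offers 26.4 and keeps 150 − 26.4 = 123.6.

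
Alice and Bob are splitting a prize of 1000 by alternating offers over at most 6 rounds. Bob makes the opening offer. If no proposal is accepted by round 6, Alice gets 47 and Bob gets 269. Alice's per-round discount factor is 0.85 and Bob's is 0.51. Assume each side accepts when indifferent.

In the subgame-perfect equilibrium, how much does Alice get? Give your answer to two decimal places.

Work backward from the last round.
Round 6 (Alice proposes): Bob gets 269 if talks fail, so Alice offers 269 and keeps 731.
Round 5 (Bob proposes): Alice can get 731 next round, worth 0.85 × 731 = 621.35 now, so Bob offers 621.35, keeping 378.65.
Round 4 (Alice proposes): Bob can get 378.65 next round, worth 0.51 × 378.65 = 193.1115 now, so Alice offers 193.1115, keeping 806.8885.
Round 3 (Bob proposes): Alice can get 806.8885 next round, worth 0.85 × 806.8885 = 685.855225 now; Bob offers that and keeps 314.144775.
Round 2 (Alice proposes): Bob can get 314.144775 next round, worth 0.51 × 314.144775 = 160.21383525 now, so Alice offers 160.21383525, keeping 839.78616475.
Round 1 (Bob proposes): Alice can get 839.78616475 next round, worth 0.85 × 839.78616475 = 713.8182400375 now; Bob offers that and keeps 286.1817599625.

713.82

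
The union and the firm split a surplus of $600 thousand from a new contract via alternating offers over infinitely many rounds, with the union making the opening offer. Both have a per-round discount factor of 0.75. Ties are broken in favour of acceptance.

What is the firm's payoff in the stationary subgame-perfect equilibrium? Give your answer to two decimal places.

In a stationary SPE each proposer offers the other exactly their discounted continuation value.
If the union keeps x when proposing and the firm keeps y when proposing, then x = 600 − 0.75y and y = 600 − 0.75x.
Solving: x = 600(1 − 0.75) / (1 − 0.75·0.75) = 150 / 0.4375 ≈ 342.8571.
The firm gets 600 − 342.8571 ≈ 257.1429.

257.14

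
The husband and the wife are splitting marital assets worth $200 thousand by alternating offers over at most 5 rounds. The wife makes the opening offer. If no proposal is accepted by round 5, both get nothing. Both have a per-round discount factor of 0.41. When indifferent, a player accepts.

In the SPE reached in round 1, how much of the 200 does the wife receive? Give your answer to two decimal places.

143.49

Round 5 (the wife proposes): rejection yields 0 for the husband; the wife offers 0 and keeps 200.
Round 4 (the husband proposes): the wife can get 200 next round, worth 0.41 × 200 = 82 now, so the husband offers 82, keeping 118.
Round 3 (the wife proposes): the husband can get 118 next round, worth 0.41 × 118 = 48.38 now; the wife offers that and keeps 151.62.
Round 2 (the husband proposes): the wife can get 151.62 next round, worth 0.41 × 151.62 = 62.1642 now, so the husband offers 62.1642, keeping 137.8358.
Round 1 (the wife proposes): the husband can get 137.8358 next round, worth 0.41 × 137.8358 = 56.512678 now, so the wife offers 56.512678, keeping 143.487322.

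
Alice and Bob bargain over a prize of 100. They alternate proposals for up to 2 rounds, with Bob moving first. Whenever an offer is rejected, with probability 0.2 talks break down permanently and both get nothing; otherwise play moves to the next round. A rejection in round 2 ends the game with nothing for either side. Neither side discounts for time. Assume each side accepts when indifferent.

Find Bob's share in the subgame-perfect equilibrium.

20

Round 2 (Alice proposes): rejection yields 0 for Bob; Alice offers 0 and keeps 100.
Round 1 (Bob proposes): rejecting gives Alice an expected 0.8 × 100 = 80. Bob offers 80 and keeps 100 − 80 = 20.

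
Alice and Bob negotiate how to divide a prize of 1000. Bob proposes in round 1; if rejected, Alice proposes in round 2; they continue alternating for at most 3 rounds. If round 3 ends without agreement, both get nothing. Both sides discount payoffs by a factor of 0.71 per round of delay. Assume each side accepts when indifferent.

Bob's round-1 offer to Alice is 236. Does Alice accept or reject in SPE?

Accept

Round 3 (Bob proposes): rejection yields 0 for Alice; Bob offers 0 and keeps 1000.
Round 2 (Alice proposes): Bob can get 1000 next round, worth 0.71 × 1000 = 710 now; Alice offers that and keeps 290.
So by rejecting in round 1, Alice gets 290 next round, worth 0.71 × 290 = 205.9 now.
Offer 236 ≥ 205.9, so Alice accepts.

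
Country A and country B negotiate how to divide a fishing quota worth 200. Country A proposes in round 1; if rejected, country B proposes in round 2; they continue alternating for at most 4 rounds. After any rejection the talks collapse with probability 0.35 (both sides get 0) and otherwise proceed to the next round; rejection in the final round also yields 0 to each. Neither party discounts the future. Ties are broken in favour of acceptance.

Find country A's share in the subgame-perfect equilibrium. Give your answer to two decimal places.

Round 4 (country B proposes): country A will accept anything ≥ 0, so country B offers 0 and keeps 200.
Round 3 (country A proposes): rejecting gives country B an expected 0.65 × 200 = 130; country A offers that and keeps 70.
Round 2 (country B proposes): rejecting gives country A an expected 0.65 × 70 = 45.5. Country B offers 45.5 and keeps 200 − 45.5 = 154.5.
Round 1 (country A proposes): rejecting gives country B an expected 0.65 × 154.5 = 100.425, so country A offers 100.425, keeping 99.575.

99.58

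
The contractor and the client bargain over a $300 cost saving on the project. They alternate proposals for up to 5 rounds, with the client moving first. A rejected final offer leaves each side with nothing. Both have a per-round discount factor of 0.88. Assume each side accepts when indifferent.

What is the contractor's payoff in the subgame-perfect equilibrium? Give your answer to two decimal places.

56.21

Round 5 (the client proposes): rejection yields 0 for the contractor; the client offers 0 and keeps 300.
Round 4 (the contractor proposes): the client can get 300 next round, worth 0.88 × 300 = 264 now, so the contractor offers 264, keeping 36.
Round 3 (the client proposes): the contractor can get 36 next round, worth 0.88 × 36 = 31.68 now; the client offers that and keeps 268.32.
Round 2 (the contractor proposes): the client can get 268.32 next round, worth 0.88 × 268.32 = 236.1216 now; the contractor offers that and keeps 63.8784.
Round 1 (the client proposes): the contractor can get 63.8784 next round, worth 0.88 × 63.8784 = 56.212992 now, so the client offers 56.212992, keeping 243.787008.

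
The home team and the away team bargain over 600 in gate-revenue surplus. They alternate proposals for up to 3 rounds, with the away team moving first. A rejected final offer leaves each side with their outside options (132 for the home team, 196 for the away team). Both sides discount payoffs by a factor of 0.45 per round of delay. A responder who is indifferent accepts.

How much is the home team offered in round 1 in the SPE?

Round 3 (the away team proposes): the home team gets 132 if talks fail, so the away team offers 132 and keeps 468.
Round 2 (the home team proposes): the away team can get 468 next round, worth 0.45 × 468 = 210.6 now. The home team offers 210.6 and keeps 600 − 210.6 = 389.4.
Round 1 (the away team proposes): the home team can get 389.4 next round, worth 0.45 × 389.4 = 175.23 now; the away team offers that and keeps 424.77.

175.23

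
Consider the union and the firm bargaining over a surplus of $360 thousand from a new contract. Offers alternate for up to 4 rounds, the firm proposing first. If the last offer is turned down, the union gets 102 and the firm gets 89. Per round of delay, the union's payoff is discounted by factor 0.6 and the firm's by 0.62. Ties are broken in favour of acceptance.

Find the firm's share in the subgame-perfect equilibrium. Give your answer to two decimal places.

Round 4 (the union proposes): the firm gets 89 if talks fail, so the union offers 89 and keeps 271.
Round 3 (the firm proposes): the union can get 271 next round, worth 0.6 × 271 = 162.6 now. The firm offers 162.6 and keeps 360 − 162.6 = 197.4.
Round 2 (the union proposes): the firm can get 197.4 next round, worth 0.62 × 197.4 = 122.388 now. The union offers 122.388 and keeps 360 − 122.388 = 237.612.
Round 1 (the firm proposes): the union can get 237.612 next round, worth 0.6 × 237.612 = 142.5672 now, so the firm offers 142.5672, keeping 217.4328.

217.43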